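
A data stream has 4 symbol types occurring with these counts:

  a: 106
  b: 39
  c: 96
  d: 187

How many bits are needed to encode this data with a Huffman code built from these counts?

804

Greedily combine the two least-frequent nodes:
merge b(39) and c(96): 135
merge a(106) and 135: 241
merge d(187) and 241: 428
Each symbol's bit-cost is frequency × depth; summing gives 804 bits (equivalently 135 + 241 + 428).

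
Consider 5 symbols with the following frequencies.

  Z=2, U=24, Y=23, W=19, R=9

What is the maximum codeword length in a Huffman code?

3

Merge the two lowest-weight nodes at each step:
combine Z(2), R(9) → 11
combine 11, W(19) → 30
combine Y(23), U(24) → 47
combine 30, 47 → 77
The first pair merged (Z, R) ends up deepest, at depth 3.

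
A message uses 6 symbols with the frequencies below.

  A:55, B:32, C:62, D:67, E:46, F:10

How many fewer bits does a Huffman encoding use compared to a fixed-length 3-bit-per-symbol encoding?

Fixed-length: 3 bits × 272 symbols = 816 bits.
Huffman merges:
merge F(10) and B(32): 42
merge 42 and E(46): 88
merge A(55) and C(62): 117
merge D(67) and 88: 155
merge 117 and 155: 272
Huffman total = 42 + 88 + 117 + 155 + 272 = 674 bits.
Saving = 816 − 674 = 142 bits.

142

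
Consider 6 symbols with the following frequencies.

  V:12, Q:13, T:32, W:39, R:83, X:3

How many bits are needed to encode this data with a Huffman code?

384

Build the Huffman tree bottom-up:
X(3) + V(12) → 15
Q(13) + 15 → 28
28 + T(32) → 60
W(39) + 60 → 99
R(83) + 99 → 182
Total encoded bits = sum of merged weights = 15 + 28 + 60 + 99 + 182 = 384.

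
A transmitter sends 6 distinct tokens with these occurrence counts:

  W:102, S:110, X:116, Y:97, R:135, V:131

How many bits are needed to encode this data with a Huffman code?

Merge the two smallest weights repeatedly:
Y(97) + W(102) → 199
S(110) + X(116) → 226
V(131) + R(135) → 266
199 + 226 → 425
266 + 425 → 691
Each symbol's bit-cost is frequency × depth; summing gives 1807 bits (equivalently 199 + 226 + 266 + 425 + 691).

1807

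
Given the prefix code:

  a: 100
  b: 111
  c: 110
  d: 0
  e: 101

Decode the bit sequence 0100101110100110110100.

Read left to right; each codeword is recognised as soon as it completes (prefix code):
  0→d | 100→a | 101→e | 110→c | 100→a | 110→c | 110→c | 100→a
Decoded message: daecacca

daecacca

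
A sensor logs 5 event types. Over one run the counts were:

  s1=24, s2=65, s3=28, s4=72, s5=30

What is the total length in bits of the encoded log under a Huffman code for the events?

Merge the two smallest weights repeatedly:
s1(24) + s3(28) → 52
s5(30) + 52 → 82
s2(65) + s4(72) → 137
82 + 137 → 219
Total encoded bits = sum of merged weights = 52 + 82 + 137 + 219 = 490.

490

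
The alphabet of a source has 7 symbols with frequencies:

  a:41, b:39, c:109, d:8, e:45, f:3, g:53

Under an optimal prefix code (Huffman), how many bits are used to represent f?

Repeatedly merge the two smallest:
merge f(3) and d(8): 11
merge 11 and b(39): 50
merge a(41) and e(45): 86
merge 50 and g(53): 103
merge 86 and 103: 189
merge c(109) and 189: 298
f sits 5 levels below the root, so its codeword is 5 bits.

5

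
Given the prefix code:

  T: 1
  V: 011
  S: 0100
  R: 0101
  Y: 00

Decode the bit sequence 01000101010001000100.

SRSSS

Read left to right; each codeword is recognised as soon as it completes (prefix code):
  0100→S | 0101→R | 0100→S | 0100→S | 0100→S
Decoded message: SRSSS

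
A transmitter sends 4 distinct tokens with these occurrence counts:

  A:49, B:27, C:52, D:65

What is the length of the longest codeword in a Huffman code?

2

Merge the two lowest-weight nodes at each step:
merge B(27) and A(49): 76
merge C(52) and D(65): 117
merge 76 and 117: 193
The first pair merged (B, A) ends up deepest, at depth 2.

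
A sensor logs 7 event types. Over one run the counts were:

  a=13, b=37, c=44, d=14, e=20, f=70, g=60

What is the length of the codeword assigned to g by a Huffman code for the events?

2

Repeatedly merge the two smallest:
a(13) + d(14) → 27
e(20) + 27 → 47
b(37) + c(44) → 81
47 + g(60) → 107
f(70) + 81 → 151
107 + 151 → 258
g's leaf is at depth 2, giving a 2-bit codeword.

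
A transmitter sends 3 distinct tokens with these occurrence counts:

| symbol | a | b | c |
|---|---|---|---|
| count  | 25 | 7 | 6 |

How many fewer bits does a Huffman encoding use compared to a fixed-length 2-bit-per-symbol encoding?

Fixed-length: 2 bits × 38 symbols = 76 bits.
Huffman merges:
c(6) + b(7) → 13
13 + a(25) → 38
Huffman total = 13 + 38 = 51 bits.
Saving = 76 − 51 = 25 bits.

25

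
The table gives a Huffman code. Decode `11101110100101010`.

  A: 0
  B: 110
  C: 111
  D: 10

CACADADDD

Read left to right; each codeword is recognised as soon as it completes (prefix code):
  111→C | 0→A | 111→C | 0→A | 10→D | 0→A | 10→D | 10→D | 10→D
Decoded message: CACADADDD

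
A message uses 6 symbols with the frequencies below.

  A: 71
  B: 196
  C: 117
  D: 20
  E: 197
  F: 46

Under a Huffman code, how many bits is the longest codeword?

4

Merge the two lowest-weight nodes at each step:
combine D(20), F(46) → 66
combine 66, A(71) → 137
combine C(117), 137 → 254
combine B(196), E(197) → 393
combine 254, 393 → 647
The first pair merged (D, F) ends up deepest, at depth 4.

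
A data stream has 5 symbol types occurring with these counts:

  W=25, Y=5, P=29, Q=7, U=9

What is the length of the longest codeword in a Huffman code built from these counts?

4

Merge the two lowest-weight nodes at each step:
Y(5) + Q(7) → 12
U(9) + 12 → 21
21 + W(25) → 46
P(29) + 46 → 75
The first pair merged (Y, Q) ends up deepest, at depth 4.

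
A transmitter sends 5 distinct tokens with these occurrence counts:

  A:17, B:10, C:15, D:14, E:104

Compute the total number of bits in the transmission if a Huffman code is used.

Build the Huffman tree bottom-up:
combine B(10), D(14) → 24
combine C(15), A(17) → 32
combine 24, 32 → 56
combine 56, E(104) → 160
The encoded length is the sum of every internal node's weight: 24 + 32 + 56 + 160 = 272 bits.

272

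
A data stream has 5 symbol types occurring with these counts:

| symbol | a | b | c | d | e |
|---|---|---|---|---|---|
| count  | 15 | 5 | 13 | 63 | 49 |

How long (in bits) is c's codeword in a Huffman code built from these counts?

Repeatedly merge the two smallest:
combine b(5), c(13) → 18
combine a(15), 18 → 33
combine 33, e(49) → 82
combine d(63), 82 → 145
c's leaf is at depth 4, giving a 4-bit codeword.

4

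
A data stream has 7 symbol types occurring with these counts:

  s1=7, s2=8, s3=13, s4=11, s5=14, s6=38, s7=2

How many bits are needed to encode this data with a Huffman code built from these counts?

Greedily combine the two least-frequent nodes:
s7(2) + s1(7) → 9
s2(8) + 9 → 17
s4(11) + s3(13) → 24
s5(14) + 17 → 31
24 + 31 → 55
s6(38) + 55 → 93
Total encoded bits = sum of merged weights = 9 + 17 + 24 + 31 + 55 + 93 = 229.

229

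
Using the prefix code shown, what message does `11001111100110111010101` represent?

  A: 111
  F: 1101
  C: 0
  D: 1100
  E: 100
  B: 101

Read left to right; each codeword is recognised as soon as it completes (prefix code):
  1100→D | 111→A | 1100→D | 1101→F | 1101→F | 0→C | 101→B
Decoded message: DADFFCB

DADFFCB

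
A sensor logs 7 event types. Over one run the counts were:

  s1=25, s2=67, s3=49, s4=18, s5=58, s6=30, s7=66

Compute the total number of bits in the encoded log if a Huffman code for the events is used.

Merge the two smallest weights repeatedly:
s4(18) + s1(25) → 43
s6(30) + 43 → 73
s3(49) + s5(58) → 107
s7(66) + s2(67) → 133
73 + 107 → 180
133 + 180 → 313
Each symbol's bit-cost is frequency × depth; summing gives 849 bits (equivalently 43 + 73 + 107 + 133 + 180 + 313).

849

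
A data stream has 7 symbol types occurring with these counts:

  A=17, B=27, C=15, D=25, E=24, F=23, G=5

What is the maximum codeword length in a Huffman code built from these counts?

4

Merge the two lowest-weight nodes at each step:
combine G(5), C(15) → 20
combine A(17), 20 → 37
combine F(23), E(24) → 47
combine D(25), B(27) → 52
combine 37, 47 → 84
combine 52, 84 → 136
Maximum depth reached is 4.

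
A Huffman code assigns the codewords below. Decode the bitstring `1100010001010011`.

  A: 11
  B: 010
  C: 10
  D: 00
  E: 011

Read left to right; each codeword is recognised as soon as it completes (prefix code):
  11→A | 00→D | 010→B | 00→D | 10→C | 10→C | 011→E
Decoded message: ADBDCCE

ADBDCCE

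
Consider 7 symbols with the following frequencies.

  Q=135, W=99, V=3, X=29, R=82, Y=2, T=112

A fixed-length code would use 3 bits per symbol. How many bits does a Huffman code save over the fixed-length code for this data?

307

Fixed-length: 3 bits × 462 symbols = 1386 bits.
Huffman merges:
Y(2) + V(3) → 5
5 + X(29) → 34
34 + R(82) → 116
W(99) + T(112) → 211
116 + Q(135) → 251
211 + 251 → 462
Huffman total = 5 + 34 + 116 + 211 + 251 + 462 = 1079 bits.
Saving = 1386 − 1079 = 307 bits.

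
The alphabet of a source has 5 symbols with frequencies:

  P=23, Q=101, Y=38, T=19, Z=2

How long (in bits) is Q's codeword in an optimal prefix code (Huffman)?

Repeatedly merge the two smallest:
merge Z(2) and T(19): 21
merge 21 and P(23): 44
merge Y(38) and 44: 82
merge 82 and Q(101): 183
Q is a child of the root — depth 1, so its codeword is a single bit.

1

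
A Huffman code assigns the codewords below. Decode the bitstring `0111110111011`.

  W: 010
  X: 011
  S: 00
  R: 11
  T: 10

XRTRTR

Read left to right; each codeword is recognised as soon as it completes (prefix code):
  011→X | 11→R | 10→T | 11→R | 10→T | 11→R
Decoded message: XRTRTR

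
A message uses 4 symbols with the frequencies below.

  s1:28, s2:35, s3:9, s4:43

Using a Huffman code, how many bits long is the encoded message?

224

Merge the two smallest weights repeatedly:
s3(9) + s1(28) → 37
s2(35) + 37 → 72
s4(43) + 72 → 115
The encoded length is the sum of every internal node's weight: 37 + 72 + 115 = 224 bits.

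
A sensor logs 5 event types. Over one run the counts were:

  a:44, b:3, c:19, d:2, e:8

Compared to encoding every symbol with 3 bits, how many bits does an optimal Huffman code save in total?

102

Fixed-length: 3 bits × 76 symbols = 228 bits.
Huffman merges:
combine d(2), b(3) → 5
combine 5, e(8) → 13
combine 13, c(19) → 32
combine 32, a(44) → 76
Huffman total = 5 + 13 + 32 + 76 = 126 bits.
Saving = 228 − 126 = 102 bits.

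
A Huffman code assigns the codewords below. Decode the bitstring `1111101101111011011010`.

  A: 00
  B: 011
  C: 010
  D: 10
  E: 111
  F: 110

EFFEDFFD

Read left to right; each codeword is recognised as soon as it completes (prefix code):
  111→E | 110→F | 110→F | 111→E | 10→D | 110→F | 110→F | 10→D
Decoded message: EFFEDFFD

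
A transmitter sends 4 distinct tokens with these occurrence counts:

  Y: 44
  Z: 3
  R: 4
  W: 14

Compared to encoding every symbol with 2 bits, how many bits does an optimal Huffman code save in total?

Fixed-length: 2 bits × 65 symbols = 130 bits.
Huffman merges:
combine Z(3), R(4) → 7
combine 7, W(14) → 21
combine 21, Y(44) → 65
Huffman total = 7 + 21 + 65 = 93 bits.
Saving = 130 − 93 = 37 bits.

37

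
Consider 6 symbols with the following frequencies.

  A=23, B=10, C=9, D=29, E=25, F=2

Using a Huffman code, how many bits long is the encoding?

228

Build the Huffman tree bottom-up:
merge F(2) and C(9): 11
merge B(10) and 11: 21
merge 21 and A(23): 44
merge E(25) and D(29): 54
merge 44 and 54: 98
Total encoded bits = sum of merged weights = 11 + 21 + 44 + 54 + 98 = 228.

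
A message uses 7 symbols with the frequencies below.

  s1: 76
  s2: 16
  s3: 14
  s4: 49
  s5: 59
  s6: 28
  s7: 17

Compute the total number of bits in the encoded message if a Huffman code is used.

668

Merge the two smallest weights repeatedly:
combine s3(14), s2(16) → 30
combine s7(17), s6(28) → 45
combine 30, 45 → 75
combine s4(49), s5(59) → 108
combine 75, s1(76) → 151
combine 108, 151 → 259
Each symbol's bit-cost is frequency × depth; summing gives 668 bits (equivalently 30 + 45 + 75 + 108 + 151 + 259).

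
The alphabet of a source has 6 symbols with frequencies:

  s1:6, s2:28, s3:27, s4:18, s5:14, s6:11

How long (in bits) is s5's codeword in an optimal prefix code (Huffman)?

3

Huffman merges, smallest pair first:
merge s1(6) and s6(11): 17
merge s5(14) and 17: 31
merge s4(18) and s3(27): 45
merge s2(28) and 31: 59
merge 45 and 59: 104
The subtree containing s5 is merged 3 times, so code length = 3.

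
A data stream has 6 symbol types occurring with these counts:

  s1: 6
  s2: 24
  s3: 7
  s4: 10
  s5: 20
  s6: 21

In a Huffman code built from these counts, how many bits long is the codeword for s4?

3

Build the tree from the bottom:
s1(6) + s3(7) → 13
s4(10) + 13 → 23
s5(20) + s6(21) → 41
23 + s2(24) → 47
41 + 47 → 88
s4 sits 3 levels below the root, so its codeword is 3 bits.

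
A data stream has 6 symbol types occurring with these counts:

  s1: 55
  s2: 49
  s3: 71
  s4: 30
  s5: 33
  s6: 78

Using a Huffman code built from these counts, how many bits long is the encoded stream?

799

Build the Huffman tree bottom-up:
s4(30) + s5(33) → 63
s2(49) + s1(55) → 104
63 + s3(71) → 134
s6(78) + 104 → 182
134 + 182 → 316
Total encoded bits = sum of merged weights = 63 + 104 + 134 + 182 + 316 = 799.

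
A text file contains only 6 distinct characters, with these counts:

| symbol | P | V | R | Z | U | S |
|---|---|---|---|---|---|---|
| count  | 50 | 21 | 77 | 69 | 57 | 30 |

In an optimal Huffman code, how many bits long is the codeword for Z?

Repeatedly merge the two smallest:
combine V(21), S(30) → 51
combine P(50), 51 → 101
combine U(57), Z(69) → 126
combine R(77), 101 → 178
combine 126, 178 → 304
Z's leaf is at depth 2, giving a 2-bit codeword.

2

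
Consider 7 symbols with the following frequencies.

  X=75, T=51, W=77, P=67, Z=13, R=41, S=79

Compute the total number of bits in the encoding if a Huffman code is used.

Merge the two smallest weights repeatedly:
combine Z(13), R(41) → 54
combine T(51), 54 → 105
combine P(67), X(75) → 142
combine W(77), S(79) → 156
combine 105, 142 → 247
combine 156, 247 → 403
Total encoded bits = sum of merged weights = 54 + 105 + 142 + 156 + 247 + 403 = 1107.

1107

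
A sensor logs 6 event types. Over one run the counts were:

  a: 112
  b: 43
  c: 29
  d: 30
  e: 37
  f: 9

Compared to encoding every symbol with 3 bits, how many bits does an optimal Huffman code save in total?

Fixed-length: 3 bits × 260 symbols = 780 bits.
Huffman merges:
combine f(9), c(29) → 38
combine d(30), e(37) → 67
combine 38, b(43) → 81
combine 67, 81 → 148
combine a(112), 148 → 260
Huffman total = 38 + 67 + 81 + 148 + 260 = 594 bits.
Saving = 780 − 594 = 186 bits.

186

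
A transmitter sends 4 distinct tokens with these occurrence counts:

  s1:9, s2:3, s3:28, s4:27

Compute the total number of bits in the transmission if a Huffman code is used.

Merge the two smallest weights repeatedly:
combine s2(3), s1(9) → 12
combine 12, s4(27) → 39
combine s3(28), 39 → 67
Total encoded bits = sum of merged weights = 12 + 39 + 67 = 118.

118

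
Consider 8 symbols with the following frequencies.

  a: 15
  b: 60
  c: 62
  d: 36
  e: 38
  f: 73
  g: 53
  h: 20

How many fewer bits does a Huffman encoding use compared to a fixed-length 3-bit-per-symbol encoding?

Fixed-length: 3 bits × 357 symbols = 1071 bits.
Huffman merges:
merge a(15) and h(20): 35
merge 35 and d(36): 71
merge e(38) and g(53): 91
merge b(60) and c(62): 122
merge 71 and f(73): 144
merge 91 and 122: 213
merge 144 and 213: 357
Huffman total = 35 + 71 + 91 + 122 + 144 + 213 + 357 = 1033 bits.
Saving = 1071 − 1033 = 38 bits.

38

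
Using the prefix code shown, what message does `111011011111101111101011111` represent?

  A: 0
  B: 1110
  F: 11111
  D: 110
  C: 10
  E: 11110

Read left to right; each codeword is recognised as soon as it completes (prefix code):
  1110→B | 110→D | 11111→F | 10→C | 11111→F | 0→A | 10→C | 11111→F
Decoded message: BDFCFACF

BDFCFACF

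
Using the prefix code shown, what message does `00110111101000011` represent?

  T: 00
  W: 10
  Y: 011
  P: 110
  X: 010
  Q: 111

Read left to right; each codeword is recognised as soon as it completes (prefix code):
  00→T | 110→P | 111→Q | 10→W | 10→W | 00→T | 011→Y
Decoded message: TPQWWTY

TPQWWTY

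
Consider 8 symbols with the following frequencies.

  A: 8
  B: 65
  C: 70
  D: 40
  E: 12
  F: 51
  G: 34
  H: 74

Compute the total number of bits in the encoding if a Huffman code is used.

992

Merge the two smallest weights repeatedly:
merge A(8) and E(12): 20
merge 20 and G(34): 54
merge D(40) and F(51): 91
merge 54 and B(65): 119
merge C(70) and H(74): 144
merge 91 and 119: 210
merge 144 and 210: 354
The encoded length is the sum of every internal node's weight: 20 + 54 + 91 + 119 + 144 + 210 + 354 = 992 bits.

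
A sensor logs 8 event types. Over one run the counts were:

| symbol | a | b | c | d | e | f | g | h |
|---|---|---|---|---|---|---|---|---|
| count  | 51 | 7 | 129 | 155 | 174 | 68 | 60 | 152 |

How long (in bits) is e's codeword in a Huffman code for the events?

2

Build the tree from the bottom:
merge b(7) and a(51): 58
merge 58 and g(60): 118
merge f(68) and 118: 186
merge c(129) and h(152): 281
merge d(155) and e(174): 329
merge 186 and 281: 467
merge 329 and 467: 796
The subtree containing e is merged 2 times, so code length = 2.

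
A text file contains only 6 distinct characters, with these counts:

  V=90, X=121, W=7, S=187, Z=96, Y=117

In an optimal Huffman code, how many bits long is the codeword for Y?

2

Huffman merges, smallest pair first:
combine W(7), V(90) → 97
combine Z(96), 97 → 193
combine Y(117), X(121) → 238
combine S(187), 193 → 380
combine 238, 380 → 618
Y sits 2 levels below the root, so its codeword is 2 bits.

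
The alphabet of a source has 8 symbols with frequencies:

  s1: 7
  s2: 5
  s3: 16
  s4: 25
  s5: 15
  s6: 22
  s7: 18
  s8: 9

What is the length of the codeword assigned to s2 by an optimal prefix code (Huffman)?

5

Repeatedly merge the two smallest:
s2(5) + s1(7) → 12
s8(9) + 12 → 21
s5(15) + s3(16) → 31
s7(18) + 21 → 39
s6(22) + s4(25) → 47
31 + 39 → 70
47 + 70 → 117
The subtree containing s2 is merged 5 times, so code length = 5.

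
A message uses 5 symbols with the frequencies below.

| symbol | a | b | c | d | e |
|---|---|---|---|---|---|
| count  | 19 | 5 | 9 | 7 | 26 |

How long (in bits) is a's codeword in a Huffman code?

Repeatedly merge the two smallest:
merge b(5) and d(7): 12
merge c(9) and 12: 21
merge a(19) and 21: 40
merge e(26) and 40: 66
a sits 2 levels below the root, so its codeword is 2 bits.

2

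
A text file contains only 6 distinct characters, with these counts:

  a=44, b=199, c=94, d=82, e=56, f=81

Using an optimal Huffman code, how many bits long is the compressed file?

1370

Merge the two smallest weights repeatedly:
a(44) + e(56) → 100
f(81) + d(82) → 163
c(94) + 100 → 194
163 + 194 → 357
b(199) + 357 → 556
Total encoded bits = sum of merged weights = 100 + 163 + 194 + 357 + 556 = 1370.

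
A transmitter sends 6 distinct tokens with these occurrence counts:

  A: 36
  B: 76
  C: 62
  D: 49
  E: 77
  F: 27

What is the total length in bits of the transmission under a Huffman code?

828

Build the Huffman tree bottom-up:
F(27) + A(36) → 63
D(49) + C(62) → 111
63 + B(76) → 139
E(77) + 111 → 188
139 + 188 → 327
The encoded length is the sum of every internal node's weight: 63 + 111 + 139 + 188 + 327 = 828 bits.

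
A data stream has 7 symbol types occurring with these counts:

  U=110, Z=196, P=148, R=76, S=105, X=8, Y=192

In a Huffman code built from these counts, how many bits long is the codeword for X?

4

Huffman merges, smallest pair first:
combine X(8), R(76) → 84
combine 84, S(105) → 189
combine U(110), P(148) → 258
combine 189, Y(192) → 381
combine Z(196), 258 → 454
combine 381, 454 → 835
X's leaf is at depth 4, giving a 4-bit codeword.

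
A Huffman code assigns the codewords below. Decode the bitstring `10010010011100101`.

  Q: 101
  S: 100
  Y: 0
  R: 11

SSSRSQ

Read left to right; each codeword is recognised as soon as it completes (prefix code):
  100→S | 100→S | 100→S | 11→R | 100→S | 101→Q
Decoded message: SSSRSQ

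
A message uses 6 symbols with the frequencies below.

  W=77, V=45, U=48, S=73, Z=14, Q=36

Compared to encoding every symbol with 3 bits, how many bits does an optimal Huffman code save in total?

Fixed-length: 3 bits × 293 symbols = 879 bits.
Huffman merges:
combine Z(14), Q(36) → 50
combine V(45), U(48) → 93
combine 50, S(73) → 123
combine W(77), 93 → 170
combine 123, 170 → 293
Huffman total = 50 + 93 + 123 + 170 + 293 = 729 bits.
Saving = 879 − 729 = 150 bits.

150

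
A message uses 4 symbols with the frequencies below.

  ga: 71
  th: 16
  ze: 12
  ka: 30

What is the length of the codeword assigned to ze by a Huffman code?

Repeatedly merge the two smallest:
ze(12) + th(16) → 28
28 + ka(30) → 58
58 + ga(71) → 129
ze sits 3 levels below the root, so its codeword is 3 bits.

3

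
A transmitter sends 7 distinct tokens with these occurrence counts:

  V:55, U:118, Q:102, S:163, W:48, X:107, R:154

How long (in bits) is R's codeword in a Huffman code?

2

Build the tree from the bottom:
combine W(48), V(55) → 103
combine Q(102), 103 → 205
combine X(107), U(118) → 225
combine R(154), S(163) → 317
combine 205, 225 → 430
combine 317, 430 → 747
R's leaf is at depth 2, giving a 2-bit codeword.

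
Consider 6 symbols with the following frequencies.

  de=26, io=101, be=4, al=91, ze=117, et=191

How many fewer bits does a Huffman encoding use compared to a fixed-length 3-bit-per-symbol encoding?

Fixed-length: 3 bits × 530 symbols = 1590 bits.
Huffman merges:
merge be(4) and de(26): 30
merge 30 and al(91): 121
merge io(101) and ze(117): 218
merge 121 and et(191): 312
merge 218 and 312: 530
Huffman total = 30 + 121 + 218 + 312 + 530 = 1211 bits.
Saving = 1590 − 1211 = 379 bits.

379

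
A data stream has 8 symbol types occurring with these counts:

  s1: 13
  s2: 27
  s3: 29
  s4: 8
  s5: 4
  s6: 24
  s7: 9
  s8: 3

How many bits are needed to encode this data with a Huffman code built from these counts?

Build the Huffman tree bottom-up:
combine s8(3), s5(4) → 7
combine 7, s4(8) → 15
combine s7(9), s1(13) → 22
combine 15, 22 → 37
combine s6(24), s2(27) → 51
combine s3(29), 37 → 66
combine 51, 66 → 117
Each symbol's bit-cost is frequency × depth; summing gives 315 bits (equivalently 7 + 15 + 22 + 37 + 51 + 66 + 117).

315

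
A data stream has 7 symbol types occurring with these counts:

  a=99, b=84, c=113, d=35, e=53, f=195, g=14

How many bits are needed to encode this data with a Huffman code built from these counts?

Build the Huffman tree bottom-up:
merge g(14) and d(35): 49
merge 49 and e(53): 102
merge b(84) and a(99): 183
merge 102 and c(113): 215
merge 183 and f(195): 378
merge 215 and 378: 593
The encoded length is the sum of every internal node's weight: 49 + 102 + 183 + 215 + 378 + 593 = 1520 bits.

1520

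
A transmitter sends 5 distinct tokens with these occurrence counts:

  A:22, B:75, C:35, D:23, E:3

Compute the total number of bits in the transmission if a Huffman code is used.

314

Build the Huffman tree bottom-up:
combine E(3), A(22) → 25
combine D(23), 25 → 48
combine C(35), 48 → 83
combine B(75), 83 → 158
The encoded length is the sum of every internal node's weight: 25 + 48 + 83 + 158 = 314 bits.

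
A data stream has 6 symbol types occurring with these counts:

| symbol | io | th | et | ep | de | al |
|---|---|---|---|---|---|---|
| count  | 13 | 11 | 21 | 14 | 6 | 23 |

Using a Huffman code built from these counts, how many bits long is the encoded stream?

Merge the two smallest weights repeatedly:
combine de(6), th(11) → 17
combine io(13), ep(14) → 27
combine 17, et(21) → 38
combine al(23), 27 → 50
combine 38, 50 → 88
Total encoded bits = sum of merged weights = 17 + 27 + 38 + 50 + 88 = 220.

220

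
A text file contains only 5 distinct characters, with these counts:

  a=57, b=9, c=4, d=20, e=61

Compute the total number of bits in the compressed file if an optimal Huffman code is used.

287

Greedily combine the two least-frequent nodes:
c(4) + b(9) → 13
13 + d(20) → 33
33 + a(57) → 90
e(61) + 90 → 151
Each symbol's bit-cost is frequency × depth; summing gives 287 bits (equivalently 13 + 33 + 90 + 151).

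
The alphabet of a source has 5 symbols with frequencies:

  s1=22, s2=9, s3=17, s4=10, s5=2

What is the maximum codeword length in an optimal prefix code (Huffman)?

Merge the two lowest-weight nodes at each step:
s5(2) + s2(9) → 11
s4(10) + 11 → 21
s3(17) + 21 → 38
s1(22) + 38 → 60
The first pair merged (s5, s2) ends up deepest, at depth 4.

4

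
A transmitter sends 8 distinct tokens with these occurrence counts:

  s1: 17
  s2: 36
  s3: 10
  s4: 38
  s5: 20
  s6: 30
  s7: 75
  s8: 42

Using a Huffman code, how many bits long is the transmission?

Merge the two smallest weights repeatedly:
s3(10) + s1(17) → 27
s5(20) + 27 → 47
s6(30) + s2(36) → 66
s4(38) + s8(42) → 80
47 + 66 → 113
s7(75) + 80 → 155
113 + 155 → 268
Each symbol's bit-cost is frequency × depth; summing gives 756 bits (equivalently 27 + 47 + 66 + 80 + 113 + 155 + 268).

756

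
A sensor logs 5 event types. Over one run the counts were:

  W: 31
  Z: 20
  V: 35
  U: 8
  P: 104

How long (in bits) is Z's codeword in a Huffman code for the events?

4

Repeatedly merge the two smallest:
U(8) + Z(20) → 28
28 + W(31) → 59
V(35) + 59 → 94
94 + P(104) → 198
Z sits 4 levels below the root, so its codeword is 4 bits.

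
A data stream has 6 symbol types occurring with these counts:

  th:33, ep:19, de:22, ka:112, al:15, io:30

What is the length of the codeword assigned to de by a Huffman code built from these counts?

3

Build the tree from the bottom:
merge al(15) and ep(19): 34
merge de(22) and io(30): 52
merge th(33) and 34: 67
merge 52 and 67: 119
merge ka(112) and 119: 231
The subtree containing de is merged 3 times, so code length = 3.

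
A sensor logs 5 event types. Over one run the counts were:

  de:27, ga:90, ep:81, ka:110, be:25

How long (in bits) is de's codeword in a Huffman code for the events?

Repeatedly merge the two smallest:
merge be(25) and de(27): 52
merge 52 and ep(81): 133
merge ga(90) and ka(110): 200
merge 133 and 200: 333
The subtree containing de is merged 3 times, so code length = 3.

3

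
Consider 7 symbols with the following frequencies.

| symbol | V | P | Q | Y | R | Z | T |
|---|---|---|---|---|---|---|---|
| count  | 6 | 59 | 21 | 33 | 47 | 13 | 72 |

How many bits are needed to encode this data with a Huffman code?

634

Greedily combine the two least-frequent nodes:
combine V(6), Z(13) → 19
combine 19, Q(21) → 40
combine Y(33), 40 → 73
combine R(47), P(59) → 106
combine T(72), 73 → 145
combine 106, 145 → 251
The encoded length is the sum of every internal node's weight: 19 + 40 + 73 + 106 + 145 + 251 = 634 bits.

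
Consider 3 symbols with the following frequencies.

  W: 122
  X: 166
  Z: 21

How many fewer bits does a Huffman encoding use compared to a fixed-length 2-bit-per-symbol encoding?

Fixed-length: 2 bits × 309 symbols = 618 bits.
Huffman merges:
Z(21) + W(122) → 143
143 + X(166) → 309
Huffman total = 143 + 309 = 452 bits.
Saving = 618 − 452 = 166 bits.

166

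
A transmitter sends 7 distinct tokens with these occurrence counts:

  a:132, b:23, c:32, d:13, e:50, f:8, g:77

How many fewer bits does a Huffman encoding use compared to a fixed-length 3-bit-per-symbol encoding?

200

Fixed-length: 3 bits × 335 symbols = 1005 bits.
Huffman merges:
f(8) + d(13) → 21
21 + b(23) → 44
c(32) + 44 → 76
e(50) + 76 → 126
g(77) + 126 → 203
a(132) + 203 → 335
Huffman total = 21 + 44 + 76 + 126 + 203 + 335 = 805 bits.
Saving = 1005 − 805 = 200 bits.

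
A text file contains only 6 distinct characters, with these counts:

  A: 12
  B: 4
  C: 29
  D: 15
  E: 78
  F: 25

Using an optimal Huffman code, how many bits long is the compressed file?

Merge the two smallest weights repeatedly:
merge B(4) and A(12): 16
merge D(15) and 16: 31
merge F(25) and C(29): 54
merge 31 and 54: 85
merge E(78) and 85: 163
Each symbol's bit-cost is frequency × depth; summing gives 349 bits (equivalently 16 + 31 + 54 + 85 + 163).

349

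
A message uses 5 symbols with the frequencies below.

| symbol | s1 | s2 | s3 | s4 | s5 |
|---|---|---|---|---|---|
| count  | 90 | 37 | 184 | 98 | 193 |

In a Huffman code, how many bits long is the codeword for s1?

Repeatedly merge the two smallest:
s2(37) + s1(90) → 127
s4(98) + 127 → 225
s3(184) + s5(193) → 377
225 + 377 → 602
The subtree containing s1 is merged 3 times, so code length = 3.

3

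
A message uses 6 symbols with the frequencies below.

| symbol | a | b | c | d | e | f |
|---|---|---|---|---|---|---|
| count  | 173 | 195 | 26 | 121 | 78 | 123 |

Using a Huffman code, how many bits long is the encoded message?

1761

Merge the two smallest weights repeatedly:
c(26) + e(78) → 104
104 + d(121) → 225
f(123) + a(173) → 296
b(195) + 225 → 420
296 + 420 → 716
Total encoded bits = sum of merged weights = 104 + 225 + 296 + 420 + 716 = 1761.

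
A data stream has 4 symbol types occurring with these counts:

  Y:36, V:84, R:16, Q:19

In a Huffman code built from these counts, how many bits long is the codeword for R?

3

Huffman merges, smallest pair first:
merge R(16) and Q(19): 35
merge 35 and Y(36): 71
merge 71 and V(84): 155
The subtree containing R is merged 3 times, so code length = 3.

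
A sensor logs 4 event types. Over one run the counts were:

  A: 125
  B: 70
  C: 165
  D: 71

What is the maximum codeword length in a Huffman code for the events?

3

Merge the two lowest-weight nodes at each step:
combine B(70), D(71) → 141
combine A(125), 141 → 266
combine C(165), 266 → 431
The rarest symbols sit at the bottom; the longest codeword is 3 bits.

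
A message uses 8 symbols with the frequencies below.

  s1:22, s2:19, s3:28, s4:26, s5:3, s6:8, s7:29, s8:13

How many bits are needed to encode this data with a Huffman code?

422

Merge the two smallest weights repeatedly:
combine s5(3), s6(8) → 11
combine 11, s8(13) → 24
combine s2(19), s1(22) → 41
combine 24, s4(26) → 50
combine s3(28), s7(29) → 57
combine 41, 50 → 91
combine 57, 91 → 148
Total encoded bits = sum of merged weights = 11 + 24 + 41 + 50 + 57 + 91 + 148 = 422.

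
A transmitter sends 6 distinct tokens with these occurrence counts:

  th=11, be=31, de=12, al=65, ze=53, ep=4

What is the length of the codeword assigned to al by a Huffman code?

Build the tree from the bottom:
combine ep(4), th(11) → 15
combine de(12), 15 → 27
combine 27, be(31) → 58
combine ze(53), 58 → 111
combine al(65), 111 → 176
al is merged only at the final step, so code length = 1.

1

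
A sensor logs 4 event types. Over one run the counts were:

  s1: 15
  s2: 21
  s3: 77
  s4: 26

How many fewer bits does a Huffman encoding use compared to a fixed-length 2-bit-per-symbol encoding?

Fixed-length: 2 bits × 139 symbols = 278 bits.
Huffman merges:
combine s1(15), s2(21) → 36
combine s4(26), 36 → 62
combine 62, s3(77) → 139
Huffman total = 36 + 62 + 139 = 237 bits.
Saving = 278 − 237 = 41 bits.

41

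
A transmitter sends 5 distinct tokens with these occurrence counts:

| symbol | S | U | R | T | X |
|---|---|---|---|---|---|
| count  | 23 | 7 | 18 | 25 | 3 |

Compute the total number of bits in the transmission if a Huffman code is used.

162

Greedily combine the two least-frequent nodes:
X(3) + U(7) → 10
10 + R(18) → 28
S(23) + T(25) → 48
28 + 48 → 76
Total encoded bits = sum of merged weights = 10 + 28 + 48 + 76 = 162.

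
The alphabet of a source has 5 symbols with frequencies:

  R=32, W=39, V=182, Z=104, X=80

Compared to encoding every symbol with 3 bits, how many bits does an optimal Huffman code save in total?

Fixed-length: 3 bits × 437 symbols = 1311 bits.
Huffman merges:
R(32) + W(39) → 71
71 + X(80) → 151
Z(104) + 151 → 255
V(182) + 255 → 437
Huffman total = 71 + 151 + 255 + 437 = 914 bits.
Saving = 1311 − 914 = 397 bits.

397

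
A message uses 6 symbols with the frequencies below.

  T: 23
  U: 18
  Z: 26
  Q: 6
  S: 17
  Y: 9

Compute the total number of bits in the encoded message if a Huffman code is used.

Greedily combine the two least-frequent nodes:
combine Q(6), Y(9) → 15
combine 15, S(17) → 32
combine U(18), T(23) → 41
combine Z(26), 32 → 58
combine 41, 58 → 99
Each symbol's bit-cost is frequency × depth; summing gives 245 bits (equivalently 15 + 32 + 41 + 58 + 99).

245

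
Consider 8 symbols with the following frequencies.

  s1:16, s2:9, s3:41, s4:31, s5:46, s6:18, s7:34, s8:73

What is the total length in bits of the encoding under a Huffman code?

Merge the two smallest weights repeatedly:
merge s2(9) and s1(16): 25
merge s6(18) and 25: 43
merge s4(31) and s7(34): 65
merge s3(41) and 43: 84
merge s5(46) and 65: 111
merge s8(73) and 84: 157
merge 111 and 157: 268
Total encoded bits = sum of merged weights = 25 + 43 + 65 + 84 + 111 + 157 + 268 = 753.

753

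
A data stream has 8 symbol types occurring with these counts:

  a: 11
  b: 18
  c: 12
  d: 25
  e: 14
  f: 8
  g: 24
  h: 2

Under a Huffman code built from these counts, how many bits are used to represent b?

Huffman merges, smallest pair first:
h(2) + f(8) → 10
10 + a(11) → 21
c(12) + e(14) → 26
b(18) + 21 → 39
g(24) + d(25) → 49
26 + 39 → 65
49 + 65 → 114
b sits 3 levels below the root, so its codeword is 3 bits.

3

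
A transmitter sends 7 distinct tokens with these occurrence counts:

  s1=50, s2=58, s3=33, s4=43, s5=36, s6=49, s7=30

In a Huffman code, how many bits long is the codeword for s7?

3

Build the tree from the bottom:
combine s7(30), s3(33) → 63
combine s5(36), s4(43) → 79
combine s6(49), s1(50) → 99
combine s2(58), 63 → 121
combine 79, 99 → 178
combine 121, 178 → 299
The subtree containing s7 is merged 3 times, so code length = 3.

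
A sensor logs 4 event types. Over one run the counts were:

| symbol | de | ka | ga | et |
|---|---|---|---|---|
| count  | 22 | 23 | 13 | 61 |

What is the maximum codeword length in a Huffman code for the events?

Merge the two lowest-weight nodes at each step:
merge ga(13) and de(22): 35
merge ka(23) and 35: 58
merge 58 and et(61): 119
The rarest symbols sit at the bottom; the longest codeword is 3 bits.

3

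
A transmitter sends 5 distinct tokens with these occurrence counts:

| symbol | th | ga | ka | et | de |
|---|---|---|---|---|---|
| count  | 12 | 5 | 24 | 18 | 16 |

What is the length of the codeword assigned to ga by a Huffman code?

3

Huffman merges, smallest pair first:
merge ga(5) and th(12): 17
merge de(16) and 17: 33
merge et(18) and ka(24): 42
merge 33 and 42: 75
ga sits 3 levels below the root, so its codeword is 3 bits.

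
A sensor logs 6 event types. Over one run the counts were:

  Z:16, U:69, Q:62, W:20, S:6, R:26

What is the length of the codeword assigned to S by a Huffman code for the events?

5

Huffman merges, smallest pair first:
S(6) + Z(16) → 22
W(20) + 22 → 42
R(26) + 42 → 68
Q(62) + 68 → 130
U(69) + 130 → 199
S's leaf is at depth 5, giving a 5-bit codeword.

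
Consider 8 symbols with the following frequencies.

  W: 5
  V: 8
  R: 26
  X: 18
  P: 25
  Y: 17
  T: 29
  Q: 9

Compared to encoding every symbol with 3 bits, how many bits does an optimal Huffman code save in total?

20

Fixed-length: 3 bits × 137 symbols = 411 bits.
Huffman merges:
W(5) + V(8) → 13
Q(9) + 13 → 22
Y(17) + X(18) → 35
22 + P(25) → 47
R(26) + T(29) → 55
35 + 47 → 82
55 + 82 → 137
Huffman total = 13 + 22 + 35 + 47 + 55 + 82 + 137 = 391 bits.
Saving = 411 − 391 = 20 bits.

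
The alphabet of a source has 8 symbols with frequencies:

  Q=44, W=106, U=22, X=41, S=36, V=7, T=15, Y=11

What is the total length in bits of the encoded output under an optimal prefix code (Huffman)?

740

Merge the two smallest weights repeatedly:
V(7) + Y(11) → 18
T(15) + 18 → 33
U(22) + 33 → 55
S(36) + X(41) → 77
Q(44) + 55 → 99
77 + 99 → 176
W(106) + 176 → 282
Total encoded bits = sum of merged weights = 18 + 33 + 55 + 77 + 99 + 176 + 282 = 740.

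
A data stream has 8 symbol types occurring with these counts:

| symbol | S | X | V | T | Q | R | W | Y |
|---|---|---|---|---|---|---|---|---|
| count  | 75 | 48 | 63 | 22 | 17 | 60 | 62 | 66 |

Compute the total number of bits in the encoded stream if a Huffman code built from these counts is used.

1203

Merge the two smallest weights repeatedly:
combine Q(17), T(22) → 39
combine 39, X(48) → 87
combine R(60), W(62) → 122
combine V(63), Y(66) → 129
combine S(75), 87 → 162
combine 122, 129 → 251
combine 162, 251 → 413
Total encoded bits = sum of merged weights = 39 + 87 + 122 + 129 + 162 + 251 + 413 = 1203.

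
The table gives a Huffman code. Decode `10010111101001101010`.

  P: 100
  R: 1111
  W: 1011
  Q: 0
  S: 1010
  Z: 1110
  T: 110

Read left to right; each codeword is recognised as soon as it completes (prefix code):
  100→P | 1011→W | 110→T | 100→P | 110→T | 1010→S
Decoded message: PWTPTS

PWTPTS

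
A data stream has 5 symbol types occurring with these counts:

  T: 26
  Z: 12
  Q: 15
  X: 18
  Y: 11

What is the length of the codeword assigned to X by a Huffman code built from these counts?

2

Build the tree from the bottom:
Y(11) + Z(12) → 23
Q(15) + X(18) → 33
23 + T(26) → 49
33 + 49 → 82
X sits 2 levels below the root, so its codeword is 2 bits.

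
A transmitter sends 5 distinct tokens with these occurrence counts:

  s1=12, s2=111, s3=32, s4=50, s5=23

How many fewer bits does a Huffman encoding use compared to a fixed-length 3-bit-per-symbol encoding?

Fixed-length: 3 bits × 228 symbols = 684 bits.
Huffman merges:
combine s1(12), s5(23) → 35
combine s3(32), 35 → 67
combine s4(50), 67 → 117
combine s2(111), 117 → 228
Huffman total = 35 + 67 + 117 + 228 = 447 bits.
Saving = 684 − 447 = 237 bits.

237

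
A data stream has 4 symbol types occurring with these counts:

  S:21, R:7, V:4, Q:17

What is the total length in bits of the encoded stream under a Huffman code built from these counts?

Greedily combine the two least-frequent nodes:
combine V(4), R(7) → 11
combine 11, Q(17) → 28
combine S(21), 28 → 49
The encoded length is the sum of every internal node's weight: 11 + 28 + 49 = 88 bits.

88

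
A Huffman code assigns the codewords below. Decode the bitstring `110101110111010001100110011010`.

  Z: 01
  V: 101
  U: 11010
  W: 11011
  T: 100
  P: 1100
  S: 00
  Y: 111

Read left to right; each codeword is recognised as soon as it completes (prefix code):
  11010→U | 111→Y | 01→Z | 11010→U | 00→S | 1100→P | 1100→P | 11010→U
Decoded message: UYZUSPPU

UYZUSPPU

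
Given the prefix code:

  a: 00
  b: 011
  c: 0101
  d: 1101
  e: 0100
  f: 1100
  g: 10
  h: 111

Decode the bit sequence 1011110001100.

ghgaf

Read left to right; each codeword is recognised as soon as it completes (prefix code):
  10→g | 111→h | 10→g | 00→a | 1100→f
Decoded message: ghgaf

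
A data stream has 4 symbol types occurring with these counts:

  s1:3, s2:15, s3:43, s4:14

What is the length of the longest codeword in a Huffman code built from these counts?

Merge the two lowest-weight nodes at each step:
s1(3) + s4(14) → 17
s2(15) + 17 → 32
32 + s3(43) → 75
The rarest symbols sit at the bottom; the longest codeword is 3 bits.

3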